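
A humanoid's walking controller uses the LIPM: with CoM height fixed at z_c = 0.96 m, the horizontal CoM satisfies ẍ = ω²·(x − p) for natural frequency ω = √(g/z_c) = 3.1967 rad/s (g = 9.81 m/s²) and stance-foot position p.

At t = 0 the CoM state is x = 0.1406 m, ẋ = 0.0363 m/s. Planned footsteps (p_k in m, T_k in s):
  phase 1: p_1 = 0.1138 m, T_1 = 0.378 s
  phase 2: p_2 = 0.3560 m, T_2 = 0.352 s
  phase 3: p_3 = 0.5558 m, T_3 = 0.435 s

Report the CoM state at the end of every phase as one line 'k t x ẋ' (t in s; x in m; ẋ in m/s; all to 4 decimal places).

phase 1: p=0.1138, T=0.378, ωT=1.208353, cosh=1.823327, sinh=1.524638; start (x,ẋ)=(0.140600, 0.036300) → end (x,ẋ)=(0.179978, 0.196805)
phase 2: p=0.3560, T=0.352, ωT=1.125238, cosh=1.702763, sinh=1.378188; start (x,ẋ)=(0.179978, 0.196805) → end (x,ẋ)=(0.141125, -0.440379)
phase 3: p=0.5558, T=0.435, ωT=1.390564, cosh=2.133026, sinh=1.884091; start (x,ẋ)=(0.141125, -0.440379) → end (x,ẋ)=(-0.588267, -3.436878)

1 0.3780 0.1800 0.1968
2 0.7300 0.1411 -0.4404
3 1.1650 -0.5883 -3.4369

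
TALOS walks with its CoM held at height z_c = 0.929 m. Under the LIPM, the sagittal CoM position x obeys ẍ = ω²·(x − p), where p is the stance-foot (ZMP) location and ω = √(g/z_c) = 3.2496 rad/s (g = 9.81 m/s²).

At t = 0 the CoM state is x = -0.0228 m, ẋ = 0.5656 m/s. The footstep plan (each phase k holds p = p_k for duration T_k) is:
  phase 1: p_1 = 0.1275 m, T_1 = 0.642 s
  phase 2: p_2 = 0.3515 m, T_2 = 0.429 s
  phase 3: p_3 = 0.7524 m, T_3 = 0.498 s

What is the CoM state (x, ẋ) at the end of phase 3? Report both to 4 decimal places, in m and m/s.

x = -0.6373, ẋ = -4.2156

phase 1: p=0.1275, T=0.642, ωT=2.086243, cosh=4.089376, sinh=3.965223; start (x,ẋ)=(-0.022800, 0.565600) → end (x,ẋ)=(0.203023, 0.376277)
phase 2: p=0.3515, T=0.429, ωT=1.394078, cosh=2.139660, sinh=1.891598; start (x,ẋ)=(0.203023, 0.376277) → end (x,ẋ)=(0.252840, -0.107577)
phase 3: p=0.7524, T=0.498, ωT=1.618301, cosh=2.621373, sinh=2.423138; start (x,ẋ)=(0.252840, -0.107577) → end (x,ẋ)=(-0.637349, -4.215646)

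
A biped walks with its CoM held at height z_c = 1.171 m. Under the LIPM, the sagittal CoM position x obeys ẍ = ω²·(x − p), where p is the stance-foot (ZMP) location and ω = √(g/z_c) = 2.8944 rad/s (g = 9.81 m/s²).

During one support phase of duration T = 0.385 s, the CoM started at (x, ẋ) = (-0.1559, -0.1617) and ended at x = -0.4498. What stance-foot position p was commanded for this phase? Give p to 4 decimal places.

ωT = 2.8944·0.385 = 1.114344; cosh(ωT) = 1.687849, sinh(ωT) = 1.359719
x(T) = p + (x₀−p)·cosh(ωT) + (ẋ₀/ω)·sinh(ωT) ⇒ p·(1 − cosh) = x(T) − x₀·cosh − (ẋ₀/ω)·sinh
numerator   = -0.4498 − (-0.1559)·1.687849 − (-0.1617/2.8944)·1.359719 = -0.110702
denominator = 1 − 1.687849 = -0.687849
p = -0.110702 / -0.687849 = 0.1609

p = 0.1609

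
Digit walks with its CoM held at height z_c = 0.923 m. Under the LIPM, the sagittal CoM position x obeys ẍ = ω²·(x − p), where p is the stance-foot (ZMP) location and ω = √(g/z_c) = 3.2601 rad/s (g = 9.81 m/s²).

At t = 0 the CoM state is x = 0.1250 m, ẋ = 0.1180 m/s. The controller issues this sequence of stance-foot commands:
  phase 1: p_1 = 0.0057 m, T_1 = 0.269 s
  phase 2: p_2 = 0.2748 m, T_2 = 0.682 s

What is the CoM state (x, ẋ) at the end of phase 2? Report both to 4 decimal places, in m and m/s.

x = 0.7455, ẋ = 1.6173

phase 1: p=0.0057, T=0.269, ωT=0.876967, cosh=1.409821, sinh=0.993778; start (x,ẋ)=(0.125000, 0.118000) → end (x,ẋ)=(0.209862, 0.552869)
phase 2: p=0.2748, T=0.682, ωT=2.223388, cosh=4.673411, sinh=4.565169; start (x,ẋ)=(0.209862, 0.552869) → end (x,ẋ)=(0.745507, 1.617310)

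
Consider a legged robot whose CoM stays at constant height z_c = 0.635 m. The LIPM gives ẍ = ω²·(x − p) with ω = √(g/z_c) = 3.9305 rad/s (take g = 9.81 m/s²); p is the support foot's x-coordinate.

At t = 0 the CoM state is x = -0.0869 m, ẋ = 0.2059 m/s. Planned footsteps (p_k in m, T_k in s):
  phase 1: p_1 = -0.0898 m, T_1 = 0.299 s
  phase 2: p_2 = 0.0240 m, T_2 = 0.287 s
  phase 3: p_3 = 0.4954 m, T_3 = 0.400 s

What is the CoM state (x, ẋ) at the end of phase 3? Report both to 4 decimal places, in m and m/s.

x = -0.2076, ẋ = -2.3446

phase 1: p=-0.0898, T=0.299, ωT=1.175219, cosh=1.773802, sinh=1.465051; start (x,ẋ)=(-0.086900, 0.205900) → end (x,ẋ)=(-0.007909, 0.381925)
phase 2: p=0.0240, T=0.287, ωT=1.128053, cosh=1.706650, sinh=1.382987; start (x,ẋ)=(-0.007909, 0.381925) → end (x,ẋ)=(0.103927, 0.478361)
phase 3: p=0.4954, T=0.400, ωT=1.572200, cosh=2.512411, sinh=2.304823; start (x,ẋ)=(0.103927, 0.478361) → end (x,ẋ)=(-0.207633, -2.344558)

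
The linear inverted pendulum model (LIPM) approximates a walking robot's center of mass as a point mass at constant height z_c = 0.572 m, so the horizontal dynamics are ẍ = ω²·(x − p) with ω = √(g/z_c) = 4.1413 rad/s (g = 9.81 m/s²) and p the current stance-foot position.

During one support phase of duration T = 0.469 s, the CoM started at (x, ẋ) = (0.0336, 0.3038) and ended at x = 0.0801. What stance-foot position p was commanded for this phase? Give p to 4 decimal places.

p = 0.1133

ωT = 4.1413·0.469 = 1.942270; cosh(ωT) = 3.558971, sinh(ωT) = 3.415593
x(T) = p + (x₀−p)·cosh(ωT) + (ẋ₀/ω)·sinh(ωT) ⇒ p·(1 − cosh) = x(T) − x₀·cosh − (ẋ₀/ω)·sinh
numerator   = 0.0801 − (0.0336)·3.558971 − (0.3038/4.1413)·3.415593 = -0.290045
denominator = 1 − 3.558971 = -2.558971
p = -0.290045 / -2.558971 = 0.1133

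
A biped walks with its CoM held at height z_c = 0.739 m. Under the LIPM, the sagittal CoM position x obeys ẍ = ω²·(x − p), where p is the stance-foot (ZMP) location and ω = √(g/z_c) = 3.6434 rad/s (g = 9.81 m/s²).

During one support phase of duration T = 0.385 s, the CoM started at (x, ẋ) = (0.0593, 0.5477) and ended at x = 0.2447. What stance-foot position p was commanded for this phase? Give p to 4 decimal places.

p = 0.1473

ωT = 3.6434·0.385 = 1.402709; cosh(ωT) = 2.156065, sinh(ωT) = 1.910135
x(T) = p + (x₀−p)·cosh(ωT) + (ẋ₀/ω)·sinh(ωT) ⇒ p·(1 − cosh) = x(T) − x₀·cosh − (ẋ₀/ω)·sinh
numerator   = 0.2447 − (0.0593)·2.156065 − (0.5477/3.6434)·1.910135 = -0.170299
denominator = 1 − 2.156065 = -1.156065
p = -0.170299 / -1.156065 = 0.1473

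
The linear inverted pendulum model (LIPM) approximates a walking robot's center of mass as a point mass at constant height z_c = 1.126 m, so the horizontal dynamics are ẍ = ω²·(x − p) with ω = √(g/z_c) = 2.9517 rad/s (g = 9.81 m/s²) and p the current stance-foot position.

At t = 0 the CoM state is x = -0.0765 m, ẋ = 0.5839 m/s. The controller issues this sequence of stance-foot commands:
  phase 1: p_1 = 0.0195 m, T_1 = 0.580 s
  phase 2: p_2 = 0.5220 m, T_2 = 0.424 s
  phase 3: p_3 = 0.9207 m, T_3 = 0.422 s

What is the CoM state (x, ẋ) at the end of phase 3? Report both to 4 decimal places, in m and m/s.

phase 1: p=0.0195, T=0.580, ωT=1.711986, cosh=2.860230, sinh=2.679723; start (x,ẋ)=(-0.076500, 0.583900) → end (x,ẋ)=(0.275016, 0.910753)
phase 2: p=0.5220, T=0.424, ωT=1.251521, cosh=1.890862, sinh=1.604793; start (x,ẋ)=(0.275016, 0.910753) → end (x,ẋ)=(0.550149, 0.552178)
phase 3: p=0.9207, T=0.422, ωT=1.245617, cosh=1.881421, sinh=1.593658; start (x,ẋ)=(0.550149, 0.552178) → end (x,ẋ)=(0.521666, -0.704190)

x = 0.5217, ẋ = -0.7042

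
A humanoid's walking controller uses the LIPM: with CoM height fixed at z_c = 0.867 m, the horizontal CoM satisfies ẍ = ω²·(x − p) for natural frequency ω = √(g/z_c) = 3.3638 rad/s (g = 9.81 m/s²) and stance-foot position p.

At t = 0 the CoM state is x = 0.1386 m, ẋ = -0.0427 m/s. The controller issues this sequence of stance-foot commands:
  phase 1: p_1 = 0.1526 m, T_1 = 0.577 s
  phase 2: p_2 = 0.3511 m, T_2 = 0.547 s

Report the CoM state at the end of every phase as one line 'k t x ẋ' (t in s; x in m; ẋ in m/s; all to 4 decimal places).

phase 1: p=0.1526, T=0.577, ωT=1.940913, cosh=3.554339, sinh=3.410766; start (x,ẋ)=(0.138600, -0.042700) → end (x,ẋ)=(0.059543, -0.312394)
phase 2: p=0.3511, T=0.547, ωT=1.839999, cosh=3.227674, sinh=3.068856; start (x,ẋ)=(0.059543, -0.312394) → end (x,ẋ)=(-0.874953, -4.018054)

1 0.5770 0.0595 -0.3124
2 1.1240 -0.8750 -4.0181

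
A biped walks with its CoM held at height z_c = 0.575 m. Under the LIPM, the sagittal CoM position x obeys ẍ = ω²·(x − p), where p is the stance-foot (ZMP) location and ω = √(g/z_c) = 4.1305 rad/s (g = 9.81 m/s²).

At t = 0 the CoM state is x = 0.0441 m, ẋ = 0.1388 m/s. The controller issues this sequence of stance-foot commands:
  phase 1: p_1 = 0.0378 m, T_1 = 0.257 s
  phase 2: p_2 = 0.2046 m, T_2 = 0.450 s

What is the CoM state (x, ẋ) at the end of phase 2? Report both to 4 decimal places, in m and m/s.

x = 0.0258, ẋ = -0.6249

phase 1: p=0.0378, T=0.257, ωT=1.061538, cosh=1.618369, sinh=1.272446; start (x,ẋ)=(0.044100, 0.138800) → end (x,ẋ)=(0.090755, 0.257741)
phase 2: p=0.2046, T=0.450, ωT=1.858725, cosh=3.285711, sinh=3.129840; start (x,ẋ)=(0.090755, 0.257741) → end (x,ẋ)=(0.025838, -0.624907)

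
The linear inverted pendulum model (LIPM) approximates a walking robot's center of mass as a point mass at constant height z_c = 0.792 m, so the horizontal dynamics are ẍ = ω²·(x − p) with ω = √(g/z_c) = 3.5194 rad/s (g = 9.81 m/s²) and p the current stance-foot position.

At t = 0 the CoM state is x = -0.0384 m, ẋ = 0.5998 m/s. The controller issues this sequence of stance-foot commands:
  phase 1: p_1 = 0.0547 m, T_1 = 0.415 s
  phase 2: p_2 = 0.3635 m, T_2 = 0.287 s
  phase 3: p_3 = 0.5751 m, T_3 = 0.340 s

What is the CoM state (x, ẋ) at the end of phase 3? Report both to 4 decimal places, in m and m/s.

x = 0.2833, ẋ = -0.6586

phase 1: p=0.0547, T=0.415, ωT=1.460551, cosh=2.270221, sinh=2.038112; start (x,ẋ)=(-0.038400, 0.599800) → end (x,ẋ)=(0.190691, 0.693878)
phase 2: p=0.3635, T=0.287, ωT=1.010068, cosh=1.554991, sinh=1.190796; start (x,ẋ)=(0.190691, 0.693878) → end (x,ẋ)=(0.329559, 0.354753)
phase 3: p=0.5751, T=0.340, ωT=1.196596, cosh=1.805528, sinh=1.503307; start (x,ẋ)=(0.329559, 0.354753) → end (x,ẋ)=(0.283302, -0.658575)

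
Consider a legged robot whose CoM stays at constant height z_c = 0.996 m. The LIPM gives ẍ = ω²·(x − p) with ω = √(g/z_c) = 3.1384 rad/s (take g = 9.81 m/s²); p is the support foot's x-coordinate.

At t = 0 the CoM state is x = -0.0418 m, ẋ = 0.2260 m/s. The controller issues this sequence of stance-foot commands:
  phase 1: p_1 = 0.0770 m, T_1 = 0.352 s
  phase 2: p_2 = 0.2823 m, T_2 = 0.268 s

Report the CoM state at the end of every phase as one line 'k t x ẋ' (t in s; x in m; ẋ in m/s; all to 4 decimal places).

1 0.3520 -0.0252 -0.1224
2 0.6200 -0.1774 -1.0792

phase 1: p=0.0770, T=0.352, ωT=1.104717, cosh=1.674837, sinh=1.343532; start (x,ẋ)=(-0.041800, 0.226000) → end (x,ẋ)=(-0.025221, -0.122412)
phase 2: p=0.2823, T=0.268, ωT=0.841091, cosh=1.375068, sinh=0.943828; start (x,ẋ)=(-0.025221, -0.122412) → end (x,ẋ)=(-0.177376, -1.079237)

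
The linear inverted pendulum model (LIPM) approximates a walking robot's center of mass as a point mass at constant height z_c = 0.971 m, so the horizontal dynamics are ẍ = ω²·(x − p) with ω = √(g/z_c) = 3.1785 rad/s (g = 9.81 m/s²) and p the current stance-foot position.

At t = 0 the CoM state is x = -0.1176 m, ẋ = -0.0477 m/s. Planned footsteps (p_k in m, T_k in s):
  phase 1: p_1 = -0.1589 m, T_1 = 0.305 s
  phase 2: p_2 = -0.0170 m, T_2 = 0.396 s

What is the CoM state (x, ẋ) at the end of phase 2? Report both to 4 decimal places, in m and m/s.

phase 1: p=-0.1589, T=0.305, ωT=0.969442, cosh=1.507884, sinh=1.128590; start (x,ẋ)=(-0.117600, -0.047700) → end (x,ẋ)=(-0.113561, 0.076226)
phase 2: p=-0.0170, T=0.396, ωT=1.258686, cosh=1.902410, sinh=1.618383; start (x,ẋ)=(-0.113561, 0.076226) → end (x,ẋ)=(-0.161887, -0.351700)

x = -0.1619, ẋ = -0.3517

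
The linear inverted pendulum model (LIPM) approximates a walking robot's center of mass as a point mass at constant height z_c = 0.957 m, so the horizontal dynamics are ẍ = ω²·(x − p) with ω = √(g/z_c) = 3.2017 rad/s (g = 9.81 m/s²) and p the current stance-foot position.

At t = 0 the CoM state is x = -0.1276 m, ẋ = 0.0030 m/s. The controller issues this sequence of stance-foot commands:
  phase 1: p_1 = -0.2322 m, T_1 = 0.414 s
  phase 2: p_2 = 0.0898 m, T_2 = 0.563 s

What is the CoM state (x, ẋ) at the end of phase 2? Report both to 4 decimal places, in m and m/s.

phase 1: p=-0.2322, T=0.414, ωT=1.325504, cosh=2.014875, sinh=1.749206; start (x,ẋ)=(-0.127600, 0.003000) → end (x,ẋ)=(-0.019805, 0.591850)
phase 2: p=0.0898, T=0.563, ωT=1.802557, cosh=3.115007, sinh=2.950130; start (x,ẋ)=(-0.019805, 0.591850) → end (x,ẋ)=(0.293726, 0.808350)

x = 0.2937, ẋ = 0.8083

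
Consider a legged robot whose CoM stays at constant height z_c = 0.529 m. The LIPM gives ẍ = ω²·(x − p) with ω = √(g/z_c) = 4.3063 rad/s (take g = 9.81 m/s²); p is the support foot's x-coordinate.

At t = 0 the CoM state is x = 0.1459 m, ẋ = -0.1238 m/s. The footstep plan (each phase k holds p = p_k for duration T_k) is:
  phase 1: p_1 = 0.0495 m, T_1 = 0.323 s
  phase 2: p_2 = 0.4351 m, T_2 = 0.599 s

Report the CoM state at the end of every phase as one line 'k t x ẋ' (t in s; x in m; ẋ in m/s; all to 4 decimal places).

phase 1: p=0.0495, T=0.323, ωT=1.390935, cosh=2.133724, sinh=1.884881; start (x,ẋ)=(0.145900, -0.123800) → end (x,ẋ)=(0.201003, 0.518311)
phase 2: p=0.4351, T=0.599, ωT=2.579474, cosh=6.633004, sinh=6.557190; start (x,ẋ)=(0.201003, 0.518311) → end (x,ẋ)=(-0.328434, -3.172284)

1 0.3230 0.2010 0.5183
2 0.9220 -0.3284 -3.1723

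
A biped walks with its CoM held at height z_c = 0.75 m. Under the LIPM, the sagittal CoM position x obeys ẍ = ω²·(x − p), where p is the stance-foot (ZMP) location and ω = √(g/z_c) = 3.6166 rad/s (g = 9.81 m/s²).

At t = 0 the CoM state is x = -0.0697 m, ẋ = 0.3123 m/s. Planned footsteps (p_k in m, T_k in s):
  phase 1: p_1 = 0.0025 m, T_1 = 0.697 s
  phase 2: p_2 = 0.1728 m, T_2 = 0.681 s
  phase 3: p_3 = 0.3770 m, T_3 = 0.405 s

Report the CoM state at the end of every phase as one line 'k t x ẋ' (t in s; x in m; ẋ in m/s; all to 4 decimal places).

phase 1: p=0.0025, T=0.697, ωT=2.520770, cosh=6.259285, sinh=6.178888; start (x,ẋ)=(-0.069700, 0.312300) → end (x,ẋ)=(0.084138, 0.341353)
phase 2: p=0.1728, T=0.681, ωT=2.462905, cosh=5.912023, sinh=5.826836; start (x,ẋ)=(0.084138, 0.341353) → end (x,ẋ)=(0.198593, 0.149678)
phase 3: p=0.3770, T=0.405, ωT=1.464723, cosh=2.278743, sinh=2.047601; start (x,ẋ)=(0.198593, 0.149678) → end (x,ẋ)=(0.055199, -0.980090)

1 0.6970 0.0841 0.3414
2 1.3780 0.1986 0.1497
3 1.7830 0.0552 -0.9801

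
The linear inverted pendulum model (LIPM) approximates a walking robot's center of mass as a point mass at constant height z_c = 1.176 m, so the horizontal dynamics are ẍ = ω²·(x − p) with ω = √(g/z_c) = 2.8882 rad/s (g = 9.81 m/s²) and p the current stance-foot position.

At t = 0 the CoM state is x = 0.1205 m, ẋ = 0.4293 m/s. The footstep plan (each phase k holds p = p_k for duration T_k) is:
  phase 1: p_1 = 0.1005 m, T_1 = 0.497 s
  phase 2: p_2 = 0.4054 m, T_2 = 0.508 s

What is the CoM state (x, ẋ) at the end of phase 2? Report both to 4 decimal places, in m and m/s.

x = 1.2420, ẋ = 2.6398

phase 1: p=0.1005, T=0.497, ωT=1.435435, cosh=2.219743, sinh=1.981731; start (x,ẋ)=(0.120500, 0.429300) → end (x,ẋ)=(0.439458, 1.067408)
phase 2: p=0.4054, T=0.508, ωT=1.467206, cosh=2.283834, sinh=2.053265; start (x,ẋ)=(0.439458, 1.067408) → end (x,ẋ)=(1.242019, 2.639755)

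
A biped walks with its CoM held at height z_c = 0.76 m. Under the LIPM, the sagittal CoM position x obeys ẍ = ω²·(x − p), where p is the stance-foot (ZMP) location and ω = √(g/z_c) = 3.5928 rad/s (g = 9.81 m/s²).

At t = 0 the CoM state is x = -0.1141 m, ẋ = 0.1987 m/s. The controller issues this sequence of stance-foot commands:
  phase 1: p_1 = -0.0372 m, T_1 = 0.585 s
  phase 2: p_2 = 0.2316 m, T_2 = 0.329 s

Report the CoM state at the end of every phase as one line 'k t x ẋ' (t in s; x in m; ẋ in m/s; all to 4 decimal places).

phase 1: p=-0.0372, T=0.585, ωT=2.101788, cosh=4.151511, sinh=4.029273; start (x,ẋ)=(-0.114100, 0.198700) → end (x,ẋ)=(-0.133612, -0.288328)
phase 2: p=0.2316, T=0.329, ωT=1.182031, cosh=1.783823, sinh=1.477168; start (x,ẋ)=(-0.133612, -0.288328) → end (x,ẋ)=(-0.538419, -2.452568)

1 0.5850 -0.1336 -0.2883
2 0.9140 -0.5384 -2.4526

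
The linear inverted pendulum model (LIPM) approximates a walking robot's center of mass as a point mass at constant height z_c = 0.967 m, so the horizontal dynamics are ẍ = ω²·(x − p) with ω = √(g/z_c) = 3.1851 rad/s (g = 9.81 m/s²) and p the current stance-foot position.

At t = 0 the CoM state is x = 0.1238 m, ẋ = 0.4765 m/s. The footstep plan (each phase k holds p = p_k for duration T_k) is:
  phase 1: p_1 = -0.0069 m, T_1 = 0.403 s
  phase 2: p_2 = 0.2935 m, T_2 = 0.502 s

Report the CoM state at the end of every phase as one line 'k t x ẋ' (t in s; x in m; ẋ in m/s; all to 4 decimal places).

phase 1: p=-0.0069, T=0.403, ωT=1.283595, cosh=1.943317, sinh=1.666277; start (x,ẋ)=(0.123800, 0.476500) → end (x,ẋ)=(0.496371, 1.619649)
phase 2: p=0.2935, T=0.502, ωT=1.598920, cosh=2.574901, sinh=2.372786; start (x,ẋ)=(0.496371, 1.619649) → end (x,ẋ)=(2.022455, 5.703649)

1 0.4030 0.4964 1.6196
2 0.9050 2.0225 5.7036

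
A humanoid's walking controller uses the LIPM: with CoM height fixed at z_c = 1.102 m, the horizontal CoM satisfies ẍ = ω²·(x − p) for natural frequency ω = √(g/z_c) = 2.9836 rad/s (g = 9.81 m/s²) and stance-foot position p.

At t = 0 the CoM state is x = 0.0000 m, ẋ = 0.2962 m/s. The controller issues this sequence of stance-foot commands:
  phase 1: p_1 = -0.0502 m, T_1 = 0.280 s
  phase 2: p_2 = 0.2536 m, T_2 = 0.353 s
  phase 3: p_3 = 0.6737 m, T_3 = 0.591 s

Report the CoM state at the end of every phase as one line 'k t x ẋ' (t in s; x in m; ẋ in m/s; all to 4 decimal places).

1 0.2800 0.1115 0.5459
2 0.6330 0.2555 0.3439
3 1.2240 -0.2555 -2.4993

phase 1: p=-0.0502, T=0.280, ωT=0.835408, cosh=1.369726, sinh=0.936029; start (x,ẋ)=(0.000000, 0.296200) → end (x,ẋ)=(0.111485, 0.545908)
phase 2: p=0.2536, T=0.353, ωT=1.053211, cosh=1.607829, sinh=1.259013; start (x,ẋ)=(0.111485, 0.545908) → end (x,ẋ)=(0.255465, 0.343889)
phase 3: p=0.6737, T=0.591, ωT=1.763308, cosh=3.001586, sinh=2.830109; start (x,ẋ)=(0.255465, 0.343889) → end (x,ẋ)=(-0.255470, -2.499325)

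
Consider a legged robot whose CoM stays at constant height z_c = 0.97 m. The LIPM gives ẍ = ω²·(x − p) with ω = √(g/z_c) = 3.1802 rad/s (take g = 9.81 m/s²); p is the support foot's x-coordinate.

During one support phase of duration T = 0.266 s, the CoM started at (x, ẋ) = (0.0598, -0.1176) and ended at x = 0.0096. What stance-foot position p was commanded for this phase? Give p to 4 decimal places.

p = 0.0994

ωT = 3.1802·0.266 = 0.845933; cosh(ωT) = 1.379654, sinh(ωT) = 0.950497
x(T) = p + (x₀−p)·cosh(ωT) + (ẋ₀/ω)·sinh(ωT) ⇒ p·(1 − cosh) = x(T) − x₀·cosh − (ẋ₀/ω)·sinh
numerator   = 0.0096 − (0.0598)·1.379654 − (-0.1176/3.1802)·0.950497 = -0.037755
denominator = 1 − 1.379654 = -0.379654
p = -0.037755 / -0.379654 = 0.0994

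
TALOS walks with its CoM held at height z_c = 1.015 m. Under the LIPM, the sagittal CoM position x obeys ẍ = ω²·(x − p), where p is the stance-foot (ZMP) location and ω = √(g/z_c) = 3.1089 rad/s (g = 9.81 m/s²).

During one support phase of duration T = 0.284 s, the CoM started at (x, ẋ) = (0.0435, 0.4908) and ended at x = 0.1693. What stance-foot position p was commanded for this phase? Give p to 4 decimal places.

ωT = 3.1089·0.284 = 0.882928; cosh(ωT) = 1.415769, sinh(ωT) = 1.002199
x(T) = p + (x₀−p)·cosh(ωT) + (ẋ₀/ω)·sinh(ωT) ⇒ p·(1 − cosh) = x(T) − x₀·cosh − (ẋ₀/ω)·sinh
numerator   = 0.1693 − (0.0435)·1.415769 − (0.4908/3.1089)·1.002199 = -0.050502
denominator = 1 − 1.415769 = -0.415769
p = -0.050502 / -0.415769 = 0.1215

p = 0.1215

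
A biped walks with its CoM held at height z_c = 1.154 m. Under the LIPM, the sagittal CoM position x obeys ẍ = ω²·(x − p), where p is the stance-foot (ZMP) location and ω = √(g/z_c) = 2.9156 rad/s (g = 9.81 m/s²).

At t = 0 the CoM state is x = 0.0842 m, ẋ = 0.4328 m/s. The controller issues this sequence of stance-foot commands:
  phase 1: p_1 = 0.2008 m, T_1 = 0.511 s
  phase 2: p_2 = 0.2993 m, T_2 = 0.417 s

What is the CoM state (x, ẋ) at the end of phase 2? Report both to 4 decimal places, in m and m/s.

x = 0.3480, ẋ = 0.2787

phase 1: p=0.2008, T=0.511, ωT=1.489872, cosh=2.330964, sinh=2.105562; start (x,ẋ)=(0.084200, 0.432800) → end (x,ẋ)=(0.241565, 0.293036)
phase 2: p=0.2993, T=0.417, ωT=1.215805, cosh=1.834740, sinh=1.538269; start (x,ẋ)=(0.241565, 0.293036) → end (x,ẋ)=(0.347978, 0.278707)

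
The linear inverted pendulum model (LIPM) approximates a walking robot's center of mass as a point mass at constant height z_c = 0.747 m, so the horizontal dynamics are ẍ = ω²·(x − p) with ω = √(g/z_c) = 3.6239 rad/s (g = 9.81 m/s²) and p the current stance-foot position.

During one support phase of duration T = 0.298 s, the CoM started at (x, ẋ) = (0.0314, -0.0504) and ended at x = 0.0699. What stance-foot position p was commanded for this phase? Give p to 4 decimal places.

p = -0.0568

ωT = 3.6239·0.298 = 1.079922; cosh(ωT) = 1.642036, sinh(ωT) = 1.302414
x(T) = p + (x₀−p)·cosh(ωT) + (ẋ₀/ω)·sinh(ωT) ⇒ p·(1 − cosh) = x(T) − x₀·cosh − (ẋ₀/ω)·sinh
numerator   = 0.0699 − (0.0314)·1.642036 − (-0.0504/3.6239)·1.302414 = 0.036454
denominator = 1 − 1.642036 = -0.642036
p = 0.036454 / -0.642036 = -0.0568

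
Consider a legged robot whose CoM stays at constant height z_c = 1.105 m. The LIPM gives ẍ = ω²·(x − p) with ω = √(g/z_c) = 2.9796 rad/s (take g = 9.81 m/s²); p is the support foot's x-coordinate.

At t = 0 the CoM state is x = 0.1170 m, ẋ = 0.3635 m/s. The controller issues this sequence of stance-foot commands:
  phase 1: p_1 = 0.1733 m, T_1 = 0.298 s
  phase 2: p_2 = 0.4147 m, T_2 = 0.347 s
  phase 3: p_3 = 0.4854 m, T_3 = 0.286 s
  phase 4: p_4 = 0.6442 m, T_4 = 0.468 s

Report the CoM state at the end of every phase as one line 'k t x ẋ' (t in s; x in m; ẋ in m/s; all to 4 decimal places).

phase 1: p=0.1733, T=0.298, ωT=0.887921, cosh=1.420791, sinh=1.009281; start (x,ẋ)=(0.117000, 0.363500) → end (x,ẋ)=(0.216438, 0.347149)
phase 2: p=0.4147, T=0.347, ωT=1.033921, cosh=1.583840, sinh=1.228231; start (x,ẋ)=(0.216438, 0.347149) → end (x,ẋ)=(0.243784, -0.175738)
phase 3: p=0.4854, T=0.286, ωT=0.852166, cosh=1.385605, sinh=0.959114; start (x,ẋ)=(0.243784, -0.175738) → end (x,ẋ)=(0.094047, -0.933988)
phase 4: p=0.6442, T=0.468, ωT=1.394453, cosh=2.140368, sinh=1.892399; start (x,ẋ)=(0.094047, -0.933988) → end (x,ẋ)=(-1.126524, -5.101168)

1 0.2980 0.2164 0.3471
2 0.6450 0.2438 -0.1757
3 0.9310 0.0940 -0.9340
4 1.3990 -1.1265 -5.1012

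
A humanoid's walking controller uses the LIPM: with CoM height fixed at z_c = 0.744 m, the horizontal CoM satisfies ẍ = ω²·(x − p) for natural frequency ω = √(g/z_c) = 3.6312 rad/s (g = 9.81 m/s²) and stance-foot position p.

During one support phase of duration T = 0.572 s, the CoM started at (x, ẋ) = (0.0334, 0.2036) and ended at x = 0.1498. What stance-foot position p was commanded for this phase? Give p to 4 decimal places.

p = 0.0674

ωT = 3.6312·0.572 = 2.077046; cosh(ωT) = 4.053081, sinh(ωT) = 3.927781
x(T) = p + (x₀−p)·cosh(ωT) + (ẋ₀/ω)·sinh(ωT) ⇒ p·(1 − cosh) = x(T) − x₀·cosh − (ẋ₀/ω)·sinh
numerator   = 0.1498 − (0.0334)·4.053081 − (0.2036/3.6312)·3.927781 = -0.205802
denominator = 1 − 4.053081 = -3.053081
p = -0.205802 / -3.053081 = 0.0674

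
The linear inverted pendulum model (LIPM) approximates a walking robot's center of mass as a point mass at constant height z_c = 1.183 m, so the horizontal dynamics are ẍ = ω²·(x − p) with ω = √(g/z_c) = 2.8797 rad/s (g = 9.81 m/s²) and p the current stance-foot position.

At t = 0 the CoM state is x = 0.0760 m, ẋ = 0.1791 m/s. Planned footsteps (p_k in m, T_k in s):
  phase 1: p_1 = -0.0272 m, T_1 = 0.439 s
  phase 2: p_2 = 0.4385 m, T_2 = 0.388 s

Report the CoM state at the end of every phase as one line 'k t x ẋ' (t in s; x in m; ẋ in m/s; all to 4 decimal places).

phase 1: p=-0.0272, T=0.439, ωT=1.264188, cosh=1.911343, sinh=1.628875; start (x,ẋ)=(0.076000, 0.179100) → end (x,ẋ)=(0.271357, 0.826399)
phase 2: p=0.4385, T=0.388, ωT=1.117324, cosh=1.691908, sinh=1.364754; start (x,ẋ)=(0.271357, 0.826399) → end (x,ẋ)=(0.547358, 0.741305)

1 0.4390 0.2714 0.8264
2 0.8270 0.5474 0.7413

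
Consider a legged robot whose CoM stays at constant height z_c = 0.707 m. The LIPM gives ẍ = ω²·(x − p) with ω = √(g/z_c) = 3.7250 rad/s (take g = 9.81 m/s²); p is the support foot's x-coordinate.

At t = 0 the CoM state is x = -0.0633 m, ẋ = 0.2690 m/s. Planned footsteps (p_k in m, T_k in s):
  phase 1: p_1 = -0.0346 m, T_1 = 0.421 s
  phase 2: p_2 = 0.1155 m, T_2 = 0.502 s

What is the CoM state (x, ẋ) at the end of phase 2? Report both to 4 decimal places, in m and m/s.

x = 0.2927, ẋ = 0.7583

phase 1: p=-0.0346, T=0.421, ωT=1.568225, cosh=2.503269, sinh=2.294855; start (x,ẋ)=(-0.063300, 0.269000) → end (x,ẋ)=(0.059279, 0.428042)
phase 2: p=0.1155, T=0.502, ωT=1.869950, cosh=3.321052, sinh=3.166920; start (x,ẋ)=(0.059279, 0.428042) → end (x,ẋ)=(0.292699, 0.758319)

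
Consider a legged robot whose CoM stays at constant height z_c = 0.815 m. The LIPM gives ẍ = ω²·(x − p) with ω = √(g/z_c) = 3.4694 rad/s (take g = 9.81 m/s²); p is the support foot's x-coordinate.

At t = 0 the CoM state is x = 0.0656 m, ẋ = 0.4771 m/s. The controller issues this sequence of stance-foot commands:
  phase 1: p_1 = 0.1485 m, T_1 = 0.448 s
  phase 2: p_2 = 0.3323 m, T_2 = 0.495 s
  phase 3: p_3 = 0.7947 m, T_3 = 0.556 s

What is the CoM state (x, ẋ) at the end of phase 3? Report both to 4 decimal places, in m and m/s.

x = 0.5973, ẋ = -0.4309

phase 1: p=0.1485, T=0.448, ωT=1.554291, cosh=2.471535, sinh=2.260196; start (x,ẋ)=(0.065600, 0.477100) → end (x,ẋ)=(0.254424, 0.529107)
phase 2: p=0.3323, T=0.495, ωT=1.717353, cosh=2.874653, sinh=2.695113; start (x,ẋ)=(0.254424, 0.529107) → end (x,ẋ)=(0.519457, 0.792827)
phase 3: p=0.7947, T=0.556, ωT=1.928986, cosh=3.513913, sinh=3.368618; start (x,ẋ)=(0.519457, 0.792827) → end (x,ẋ)=(0.597316, -0.430862)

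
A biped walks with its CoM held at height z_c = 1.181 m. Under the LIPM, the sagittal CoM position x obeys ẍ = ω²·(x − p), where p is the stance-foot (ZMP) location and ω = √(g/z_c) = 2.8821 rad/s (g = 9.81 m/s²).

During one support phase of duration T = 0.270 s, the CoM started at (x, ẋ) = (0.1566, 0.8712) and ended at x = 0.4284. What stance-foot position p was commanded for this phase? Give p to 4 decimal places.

p = 0.1186

ωT = 2.8821·0.270 = 0.778167; cosh(ωT) = 1.318362, sinh(ωT) = 0.859115
x(T) = p + (x₀−p)·cosh(ωT) + (ẋ₀/ω)·sinh(ωT) ⇒ p·(1 − cosh) = x(T) − x₀·cosh − (ẋ₀/ω)·sinh
numerator   = 0.4284 − (0.1566)·1.318362 − (0.8712/2.8821)·0.859115 = -0.037748
denominator = 1 − 1.318362 = -0.318362
p = -0.037748 / -0.318362 = 0.1186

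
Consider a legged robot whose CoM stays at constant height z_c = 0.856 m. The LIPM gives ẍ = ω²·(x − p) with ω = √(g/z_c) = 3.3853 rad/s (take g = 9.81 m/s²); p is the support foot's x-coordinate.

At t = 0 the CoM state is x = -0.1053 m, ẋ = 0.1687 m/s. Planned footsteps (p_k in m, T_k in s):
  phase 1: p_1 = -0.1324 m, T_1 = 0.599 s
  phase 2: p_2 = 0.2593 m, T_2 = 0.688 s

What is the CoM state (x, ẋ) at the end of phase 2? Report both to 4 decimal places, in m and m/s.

x = 1.2299, ẋ = 3.4159

phase 1: p=-0.1324, T=0.599, ωT=2.027795, cosh=3.864469, sinh=3.732844; start (x,ẋ)=(-0.105300, 0.168700) → end (x,ẋ)=(0.158346, 0.994393)
phase 2: p=0.2593, T=0.688, ωT=2.329086, cosh=5.182970, sinh=5.085586; start (x,ẋ)=(0.158346, 0.994393) → end (x,ẋ)=(1.229893, 3.415868)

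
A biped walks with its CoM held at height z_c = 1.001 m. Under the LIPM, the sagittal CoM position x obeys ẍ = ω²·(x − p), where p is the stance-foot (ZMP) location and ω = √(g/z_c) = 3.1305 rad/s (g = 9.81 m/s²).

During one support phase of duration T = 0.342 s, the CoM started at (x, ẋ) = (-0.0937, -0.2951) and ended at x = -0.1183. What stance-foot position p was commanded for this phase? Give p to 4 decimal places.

ωT = 3.1305·0.342 = 1.070631; cosh(ωT) = 1.630006, sinh(ωT) = 1.287214
x(T) = p + (x₀−p)·cosh(ωT) + (ẋ₀/ω)·sinh(ωT) ⇒ p·(1 − cosh) = x(T) − x₀·cosh − (ẋ₀/ω)·sinh
numerator   = -0.1183 − (-0.0937)·1.630006 − (-0.2951/3.1305)·1.287214 = 0.155772
denominator = 1 − 1.630006 = -0.630006
p = 0.155772 / -0.630006 = -0.2473

p = -0.2473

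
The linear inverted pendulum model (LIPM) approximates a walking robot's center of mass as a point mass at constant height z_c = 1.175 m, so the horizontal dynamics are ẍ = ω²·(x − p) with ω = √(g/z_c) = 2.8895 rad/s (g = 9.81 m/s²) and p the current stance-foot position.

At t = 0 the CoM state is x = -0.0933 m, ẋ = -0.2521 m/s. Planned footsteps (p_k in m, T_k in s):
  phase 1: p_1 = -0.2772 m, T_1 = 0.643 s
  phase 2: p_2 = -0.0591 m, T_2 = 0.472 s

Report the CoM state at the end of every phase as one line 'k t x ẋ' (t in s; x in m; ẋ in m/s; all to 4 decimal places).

phase 1: p=-0.2772, T=0.643, ωT=1.857949, cosh=3.283282, sinh=3.127290; start (x,ẋ)=(-0.093300, -0.252100) → end (x,ẋ)=(0.053749, 0.834061)
phase 2: p=-0.0591, T=0.472, ωT=1.363844, cosh=2.083438, sinh=1.827762; start (x,ẋ)=(0.053749, 0.834061) → end (x,ẋ)=(0.703602, 2.333706)

1 0.6430 0.0537 0.8341
2 1.1150 0.7036 2.3337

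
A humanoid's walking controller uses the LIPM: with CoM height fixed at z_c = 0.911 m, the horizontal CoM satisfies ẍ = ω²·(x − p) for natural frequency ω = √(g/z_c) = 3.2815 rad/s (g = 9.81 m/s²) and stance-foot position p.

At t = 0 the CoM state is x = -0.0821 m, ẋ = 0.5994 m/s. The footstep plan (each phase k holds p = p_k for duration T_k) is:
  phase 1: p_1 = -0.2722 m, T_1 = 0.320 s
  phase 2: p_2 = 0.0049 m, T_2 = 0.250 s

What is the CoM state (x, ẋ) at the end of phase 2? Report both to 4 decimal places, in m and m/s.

x = 0.8396, ẋ = 3.1357

phase 1: p=-0.2722, T=0.320, ωT=1.050080, cosh=1.603895, sinh=1.253985; start (x,ẋ)=(-0.082100, 0.599400) → end (x,ẋ)=(0.261754, 1.743627)
phase 2: p=0.0049, T=0.250, ωT=0.820375, cosh=1.355809, sinh=0.915542; start (x,ẋ)=(0.261754, 1.743627) → end (x,ẋ)=(0.839619, 3.135704)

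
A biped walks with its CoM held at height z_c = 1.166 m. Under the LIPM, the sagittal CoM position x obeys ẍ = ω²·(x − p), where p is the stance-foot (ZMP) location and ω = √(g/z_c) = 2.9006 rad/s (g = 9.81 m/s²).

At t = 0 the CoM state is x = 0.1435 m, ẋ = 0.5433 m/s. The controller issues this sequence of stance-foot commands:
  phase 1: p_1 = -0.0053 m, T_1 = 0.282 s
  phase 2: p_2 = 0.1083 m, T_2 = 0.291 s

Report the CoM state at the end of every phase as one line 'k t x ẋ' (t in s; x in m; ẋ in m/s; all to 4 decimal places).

1 0.2820 0.3670 1.1292
2 0.5730 0.8338 2.2672

phase 1: p=-0.0053, T=0.282, ωT=0.817969, cosh=1.353610, sinh=0.912283; start (x,ẋ)=(0.143500, 0.543300) → end (x,ẋ)=(0.366993, 1.129166)
phase 2: p=0.1083, T=0.291, ωT=0.844075, cosh=1.377890, sinh=0.947935; start (x,ẋ)=(0.366993, 1.129166) → end (x,ẋ)=(0.833770, 2.267165)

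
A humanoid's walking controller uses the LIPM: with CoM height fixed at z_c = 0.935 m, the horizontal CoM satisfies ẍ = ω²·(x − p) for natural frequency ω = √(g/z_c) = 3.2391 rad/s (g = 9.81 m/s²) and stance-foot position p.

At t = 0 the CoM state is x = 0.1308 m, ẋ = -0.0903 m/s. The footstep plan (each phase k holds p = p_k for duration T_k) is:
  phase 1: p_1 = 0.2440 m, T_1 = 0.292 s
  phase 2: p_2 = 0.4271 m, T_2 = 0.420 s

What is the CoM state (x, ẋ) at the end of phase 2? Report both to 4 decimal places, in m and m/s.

phase 1: p=0.2440, T=0.292, ωT=0.945817, cosh=1.481639, sinh=1.093277; start (x,ẋ)=(0.130800, -0.090300) → end (x,ẋ)=(0.045800, -0.534660)
phase 2: p=0.4271, T=0.420, ωT=1.360422, cosh=2.077195, sinh=1.820643; start (x,ẋ)=(0.045800, -0.534660) → end (x,ẋ)=(-0.665458, -3.359212)

x = -0.6655, ẋ = -3.3592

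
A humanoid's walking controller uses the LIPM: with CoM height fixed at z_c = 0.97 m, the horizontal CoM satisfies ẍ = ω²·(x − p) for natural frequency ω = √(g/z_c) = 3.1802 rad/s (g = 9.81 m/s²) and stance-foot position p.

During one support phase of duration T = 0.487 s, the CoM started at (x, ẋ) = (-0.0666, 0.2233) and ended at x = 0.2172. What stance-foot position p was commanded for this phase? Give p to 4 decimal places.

p = -0.1530

ωT = 3.1802·0.487 = 1.548757; cosh(ωT) = 2.459066, sinh(ωT) = 2.246554
x(T) = p + (x₀−p)·cosh(ωT) + (ẋ₀/ω)·sinh(ωT) ⇒ p·(1 − cosh) = x(T) − x₀·cosh − (ẋ₀/ω)·sinh
numerator   = 0.2172 − (-0.0666)·2.459066 − (0.2233/3.1802)·2.246554 = 0.223230
denominator = 1 − 2.459066 = -1.459066
p = 0.223230 / -1.459066 = -0.1530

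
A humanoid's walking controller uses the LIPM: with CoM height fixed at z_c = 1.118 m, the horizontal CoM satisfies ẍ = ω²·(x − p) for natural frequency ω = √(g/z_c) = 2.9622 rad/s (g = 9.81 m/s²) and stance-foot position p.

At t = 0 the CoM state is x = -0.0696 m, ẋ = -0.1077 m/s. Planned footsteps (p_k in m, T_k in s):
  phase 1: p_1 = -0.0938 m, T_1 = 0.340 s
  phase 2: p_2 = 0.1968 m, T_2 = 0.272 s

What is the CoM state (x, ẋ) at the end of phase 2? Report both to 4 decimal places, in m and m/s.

x = -0.2257, ẋ = -0.8961

phase 1: p=-0.0938, T=0.340, ωT=1.007148, cosh=1.551520, sinh=1.186261; start (x,ẋ)=(-0.069600, -0.107700) → end (x,ẋ)=(-0.099383, -0.082061)
phase 2: p=0.1968, T=0.272, ωT=0.805718, cosh=1.342535, sinh=0.895769; start (x,ẋ)=(-0.099383, -0.082061) → end (x,ẋ)=(-0.225652, -0.896077)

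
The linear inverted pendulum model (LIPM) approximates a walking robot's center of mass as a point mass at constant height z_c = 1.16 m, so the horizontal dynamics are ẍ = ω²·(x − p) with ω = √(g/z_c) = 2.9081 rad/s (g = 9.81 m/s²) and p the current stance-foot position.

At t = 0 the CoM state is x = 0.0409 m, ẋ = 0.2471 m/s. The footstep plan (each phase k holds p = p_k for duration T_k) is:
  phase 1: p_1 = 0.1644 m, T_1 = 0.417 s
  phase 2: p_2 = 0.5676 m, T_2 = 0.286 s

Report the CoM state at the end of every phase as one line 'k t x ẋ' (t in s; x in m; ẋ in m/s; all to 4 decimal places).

phase 1: p=0.1644, T=0.417, ωT=1.212678, cosh=1.829938, sinh=1.532538; start (x,ẋ)=(0.040900, 0.247100) → end (x,ẋ)=(0.068622, -0.098234)
phase 2: p=0.5676, T=0.286, ωT=0.831717, cosh=1.366280, sinh=0.930979; start (x,ẋ)=(0.068622, -0.098234) → end (x,ẋ)=(-0.145592, -1.485138)

1 0.4170 0.0686 -0.0982
2 0.7030 -0.1456 -1.4851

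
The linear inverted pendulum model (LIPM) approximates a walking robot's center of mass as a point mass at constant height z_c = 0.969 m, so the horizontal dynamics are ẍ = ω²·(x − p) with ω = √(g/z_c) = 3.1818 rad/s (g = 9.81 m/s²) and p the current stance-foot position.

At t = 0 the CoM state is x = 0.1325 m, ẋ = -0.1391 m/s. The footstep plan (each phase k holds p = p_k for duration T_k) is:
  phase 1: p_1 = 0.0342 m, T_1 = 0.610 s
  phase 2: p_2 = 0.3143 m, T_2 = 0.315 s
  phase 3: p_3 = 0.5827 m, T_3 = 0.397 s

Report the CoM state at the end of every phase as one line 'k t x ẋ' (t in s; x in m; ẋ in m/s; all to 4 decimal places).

phase 1: p=0.0342, T=0.610, ωT=1.940898, cosh=3.554289, sinh=3.410714; start (x,ẋ)=(0.132500, -0.139100) → end (x,ẋ)=(0.234479, 0.572371)
phase 2: p=0.3143, T=0.315, ωT=1.002267, cosh=1.545749, sinh=1.178702; start (x,ẋ)=(0.234479, 0.572371) → end (x,ẋ)=(0.402952, 0.585381)
phase 3: p=0.5827, T=0.397, ωT=1.263175, cosh=1.909693, sinh=1.626938; start (x,ẋ)=(0.402952, 0.585381) → end (x,ẋ)=(0.538758, 0.187419)

1 0.6100 0.2345 0.5724
2 0.9250 0.4030 0.5854
3 1.3220 0.5388 0.1874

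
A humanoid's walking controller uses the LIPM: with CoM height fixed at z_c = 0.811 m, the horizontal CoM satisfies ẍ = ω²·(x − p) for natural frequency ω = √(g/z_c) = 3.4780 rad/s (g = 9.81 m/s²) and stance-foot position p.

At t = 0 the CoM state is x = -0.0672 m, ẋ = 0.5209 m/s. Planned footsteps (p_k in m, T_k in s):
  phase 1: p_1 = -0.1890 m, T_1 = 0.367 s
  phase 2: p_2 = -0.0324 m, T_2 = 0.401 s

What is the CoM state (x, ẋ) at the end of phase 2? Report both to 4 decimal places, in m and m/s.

x = 1.5943, ẋ = 5.7994

phase 1: p=-0.1890, T=0.367, ωT=1.276426, cosh=1.931421, sinh=1.652388; start (x,ẋ)=(-0.067200, 0.520900) → end (x,ẋ)=(0.293725, 1.706062)
phase 2: p=-0.0324, T=0.401, ωT=1.394678, cosh=2.140794, sinh=1.892881; start (x,ẋ)=(0.293725, 1.706062) → end (x,ẋ)=(1.594281, 5.799353)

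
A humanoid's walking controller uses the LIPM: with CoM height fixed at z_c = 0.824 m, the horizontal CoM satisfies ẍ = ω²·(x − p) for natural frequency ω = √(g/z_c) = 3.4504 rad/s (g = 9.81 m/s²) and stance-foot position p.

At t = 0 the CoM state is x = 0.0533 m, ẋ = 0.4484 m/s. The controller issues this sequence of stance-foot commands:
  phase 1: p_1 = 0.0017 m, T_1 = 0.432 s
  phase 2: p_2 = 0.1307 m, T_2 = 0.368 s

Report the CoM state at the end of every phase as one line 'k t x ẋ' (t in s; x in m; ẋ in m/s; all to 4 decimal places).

1 0.4320 0.3959 1.4210
2 0.8000 1.3152 4.2292

phase 1: p=0.0017, T=0.432, ωT=1.490573, cosh=2.332441, sinh=2.107197; start (x,ẋ)=(0.053300, 0.448400) → end (x,ẋ)=(0.395897, 1.421033)
phase 2: p=0.1307, T=0.368, ωT=1.269747, cosh=1.920428, sinh=1.639525; start (x,ẋ)=(0.395897, 1.421033) → end (x,ẋ)=(1.315223, 4.229214)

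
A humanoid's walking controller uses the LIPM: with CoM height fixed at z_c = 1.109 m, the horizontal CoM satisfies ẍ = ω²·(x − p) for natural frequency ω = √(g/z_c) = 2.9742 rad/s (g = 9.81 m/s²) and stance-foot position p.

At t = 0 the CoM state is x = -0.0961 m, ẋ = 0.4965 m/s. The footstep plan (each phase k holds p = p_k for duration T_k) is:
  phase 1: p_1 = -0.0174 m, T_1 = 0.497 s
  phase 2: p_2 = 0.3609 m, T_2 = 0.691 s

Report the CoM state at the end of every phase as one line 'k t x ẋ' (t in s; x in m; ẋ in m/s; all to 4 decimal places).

phase 1: p=-0.0174, T=0.497, ωT=1.478177, cosh=2.306500, sinh=2.078447; start (x,ẋ)=(-0.096100, 0.496500) → end (x,ẋ)=(0.148045, 0.658676)
phase 2: p=0.3609, T=0.691, ωT=2.055172, cosh=3.968127, sinh=3.840056; start (x,ẋ)=(0.148045, 0.658676) → end (x,ẋ)=(0.366697, 0.182677)

1 0.4970 0.1480 0.6587
2 1.1880 0.3667 0.1827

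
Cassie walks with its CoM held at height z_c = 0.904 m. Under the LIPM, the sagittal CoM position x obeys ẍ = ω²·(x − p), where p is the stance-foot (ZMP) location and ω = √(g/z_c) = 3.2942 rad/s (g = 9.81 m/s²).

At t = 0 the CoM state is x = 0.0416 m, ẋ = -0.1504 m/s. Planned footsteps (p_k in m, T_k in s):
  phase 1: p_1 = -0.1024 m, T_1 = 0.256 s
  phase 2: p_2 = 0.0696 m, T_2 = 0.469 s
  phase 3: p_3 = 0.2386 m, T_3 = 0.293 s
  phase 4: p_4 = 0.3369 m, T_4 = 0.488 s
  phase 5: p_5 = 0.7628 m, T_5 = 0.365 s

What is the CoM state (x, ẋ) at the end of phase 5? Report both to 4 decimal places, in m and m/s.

phase 1: p=-0.1024, T=0.256, ωT=0.843315, cosh=1.377170, sinh=0.946889; start (x,ẋ)=(0.041600, -0.150400) → end (x,ẋ)=(0.052681, 0.242044)
phase 2: p=0.0696, T=0.469, ωT=1.544980, cosh=2.450597, sinh=2.237280; start (x,ẋ)=(0.052681, 0.242044) → end (x,ẋ)=(0.192525, 0.468462)
phase 3: p=0.2386, T=0.293, ωT=0.965201, cosh=1.503111, sinh=1.122204; start (x,ẋ)=(0.192525, 0.468462) → end (x,ẋ)=(0.328931, 0.533823)
phase 4: p=0.3369, T=0.488, ωT=1.607570, cosh=2.595521, sinh=2.395147; start (x,ẋ)=(0.328931, 0.533823) → end (x,ẋ)=(0.704348, 1.322673)
phase 5: p=0.7628, T=0.365, ωT=1.202383, cosh=1.814258, sinh=1.513780; start (x,ẋ)=(0.704348, 1.322673) → end (x,ẋ)=(1.264561, 2.108190)

x = 1.2646, ẋ = 2.1082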